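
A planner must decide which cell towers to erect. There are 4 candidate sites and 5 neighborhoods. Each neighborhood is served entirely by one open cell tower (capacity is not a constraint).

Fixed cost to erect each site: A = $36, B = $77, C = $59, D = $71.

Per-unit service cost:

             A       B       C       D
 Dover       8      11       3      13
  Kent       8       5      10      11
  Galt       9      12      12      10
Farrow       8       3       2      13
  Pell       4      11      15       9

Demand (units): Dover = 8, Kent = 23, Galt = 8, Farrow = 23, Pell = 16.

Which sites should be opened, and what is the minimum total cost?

For any fixed open set, each neighborhood goes to its cheapest open site; total = fixed + service.
{A, C}: Dover→C 3·8=24, Kent→A 8·23=184, Galt→A 9·8=72, Farrow→C 2·23=46, Pell→A 4·16=64. Service 390; fixed 95; total 485.
{A, B, C}: service 321 + fixed 172 = 493
{A, B}: Dover→A 8·8=64, Kent→B 5·23=115, Galt→A 9·8=72, Farrow→B 3·23=69, Pell→A 4·16=64. Service 384; fixed 113; total 497.
{A, B, C, D}: service 321 + fixed 243 = 564
No other subset beats 485.

Open A and C; minimum total cost 485.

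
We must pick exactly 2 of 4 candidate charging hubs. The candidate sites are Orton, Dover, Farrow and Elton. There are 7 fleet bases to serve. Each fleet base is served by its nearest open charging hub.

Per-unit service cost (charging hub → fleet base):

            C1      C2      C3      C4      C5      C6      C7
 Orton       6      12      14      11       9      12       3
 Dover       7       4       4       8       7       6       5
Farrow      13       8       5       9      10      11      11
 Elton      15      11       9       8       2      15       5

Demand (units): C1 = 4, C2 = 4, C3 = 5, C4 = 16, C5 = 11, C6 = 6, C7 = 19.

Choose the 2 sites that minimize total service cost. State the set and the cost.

With exactly 2 open, each fleet base uses its cheapest among the chosen.
{Dover, Elton}: C1→Dover 7·4=28, C2→Dover 4·4=16, C3→Dover 4·5=20, C4→Dover 8·16=128, C5→Elton 2·11=22, C6→Dover 6·6=36, C7→Dover 5·19=95. Service cost 345.
{Orton, Dover}: service cost 358
{Orton, Elton}: service cost 392
Among all 6 size-2 choices, {Dover, Elton} is lowest.

Choose Dover and Elton; total service cost 345.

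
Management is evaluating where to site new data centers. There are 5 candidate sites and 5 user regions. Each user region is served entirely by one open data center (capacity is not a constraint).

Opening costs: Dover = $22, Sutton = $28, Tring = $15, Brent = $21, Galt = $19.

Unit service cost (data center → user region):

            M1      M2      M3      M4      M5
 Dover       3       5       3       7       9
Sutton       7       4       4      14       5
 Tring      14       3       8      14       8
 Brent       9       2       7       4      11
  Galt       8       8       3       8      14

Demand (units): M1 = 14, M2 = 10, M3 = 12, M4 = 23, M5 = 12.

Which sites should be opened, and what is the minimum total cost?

For any fixed open set, each user region goes to its cheapest open site; total = fixed + service.
{Dover, Sutton, Brent}: M1→Dover 3·14=42, M2→Brent 2·10=20, M3→Dover 3·12=36, M4→Brent 4·23=92, M5→Sutton 5·12=60. Service 250; fixed 71; total 321.
{Dover, Sutton, Tring, Brent}: M1→Dover 3·14=42, M2→Brent 2·10=20, M3→Dover 3·12=36, M4→Brent 4·23=92, M5→Sutton 5·12=60. Service 250; fixed 86; total 336.
{Dover, Sutton, Brent, Galt}: M1→Dover 3·14=42, M2→Brent 2·10=20, M3→Dover 3·12=36, M4→Brent 4·23=92, M5→Sutton 5·12=60. Service 250; fixed 90; total 340.
{Dover, Sutton, Tring, Brent, Galt}: service 250 + fixed 105 = 355
No other subset beats 321.

Open Dover, Sutton and Brent; minimum total cost 321.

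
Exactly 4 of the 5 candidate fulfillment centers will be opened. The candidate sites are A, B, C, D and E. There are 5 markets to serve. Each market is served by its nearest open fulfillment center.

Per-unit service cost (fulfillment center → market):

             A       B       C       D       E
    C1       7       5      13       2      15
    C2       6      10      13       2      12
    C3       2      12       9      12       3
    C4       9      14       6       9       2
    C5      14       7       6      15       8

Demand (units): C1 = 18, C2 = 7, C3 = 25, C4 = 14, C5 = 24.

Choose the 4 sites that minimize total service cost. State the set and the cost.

Choose A, C, D and E; total service cost 272.

With exactly 4 open, each market uses its cheapest among the chosen.
{A, C, D, E}: C1→D 2·18=36, C2→D 2·7=14, C3→A 2·25=50, C4→E 2·14=28, C5→C 6·24=144. Service cost 272.
{A, B, D, E}: service cost 296
{B, C, D, E}: service cost 297
Among all 5 size-4 choices, {A, C, D, E} is lowest.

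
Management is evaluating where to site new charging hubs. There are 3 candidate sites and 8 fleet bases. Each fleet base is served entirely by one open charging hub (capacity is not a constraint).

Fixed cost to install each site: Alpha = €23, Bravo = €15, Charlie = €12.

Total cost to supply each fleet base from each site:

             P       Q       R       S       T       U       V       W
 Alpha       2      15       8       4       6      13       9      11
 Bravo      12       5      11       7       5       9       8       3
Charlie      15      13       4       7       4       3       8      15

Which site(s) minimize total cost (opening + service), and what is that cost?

Open Bravo and Charlie; minimum total cost 73.

For any fixed open set, each fleet base goes to its cheapest open site; total = fixed + service.
{Bravo, Charlie}: P→Bravo 12, Q→Bravo 5, R→Charlie 4, S→Bravo 7, T→Charlie 4, U→Charlie 3, V→Bravo 8, W→Bravo 3. Service 46; fixed 27; total 73.
{Bravo}: P→Bravo 12, Q→Bravo 5, R→Bravo 11, S→Bravo 7, T→Bravo 5, U→Bravo 9, V→Bravo 8, W→Bravo 3. Service 60; fixed 15; total 75.
{Charlie}: P→Charlie 15, Q→Charlie 13, R→Charlie 4, S→Charlie 7, T→Charlie 4, U→Charlie 3, V→Charlie 8, W→Charlie 15. Service 69; fixed 12; total 81.
{Alpha, Bravo, Charlie}: service 33 + fixed 50 = 83
No other subset beats 73.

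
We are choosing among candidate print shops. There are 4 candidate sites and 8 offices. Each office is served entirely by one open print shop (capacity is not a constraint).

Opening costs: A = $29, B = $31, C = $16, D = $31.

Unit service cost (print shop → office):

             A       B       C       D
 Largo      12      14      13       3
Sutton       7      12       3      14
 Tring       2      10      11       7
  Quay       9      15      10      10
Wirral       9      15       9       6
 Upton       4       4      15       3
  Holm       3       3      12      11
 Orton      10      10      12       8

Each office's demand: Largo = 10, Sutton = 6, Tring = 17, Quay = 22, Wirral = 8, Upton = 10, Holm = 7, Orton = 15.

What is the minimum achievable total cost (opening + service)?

For any fixed open set, each office goes to its cheapest open site; total = fixed + service.
{A, C, D}: Largo→D 3·10=30, Sutton→C 3·6=18, Tring→A 2·17=34, Quay→A 9·22=198, Wirral→D 6·8=48, Upton→D 3·10=30, Holm→A 3·7=21, Orton→D 8·15=120. Service 499; fixed 76; total 575.
{A, D}: service 523 + fixed 60 = 583
{A, B, C, D}: service 499 + fixed 107 = 606
{C}: Largo→C 13·10=130, Sutton→C 3·6=18, Tring→C 11·17=187, Quay→C 10·22=220, Wirral→C 9·8=72, Upton→C 15·10=150, Holm→C 12·7=84, Orton→C 12·15=180. Service 1041; fixed 16; total 1057.
No other subset beats 575.

Minimum total cost: 575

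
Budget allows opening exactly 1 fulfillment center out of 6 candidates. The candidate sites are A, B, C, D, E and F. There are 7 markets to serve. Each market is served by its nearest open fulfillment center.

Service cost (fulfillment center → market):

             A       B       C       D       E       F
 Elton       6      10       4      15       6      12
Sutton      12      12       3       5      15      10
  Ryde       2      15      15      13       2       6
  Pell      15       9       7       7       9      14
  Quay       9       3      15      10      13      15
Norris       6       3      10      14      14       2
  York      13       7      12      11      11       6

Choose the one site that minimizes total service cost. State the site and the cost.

With exactly 1 open, each market uses its cheapest among the chosen.
{B}: Elton→B 10, Sutton→B 12, Ryde→B 15, Pell→B 9, Quay→B 3, Norris→B 3, York→B 7. Service cost 59.
{A}: service cost 63
{F}: service cost 65
Among all 6 size-1 choices, {B} is lowest.

Choose B only; total service cost 59.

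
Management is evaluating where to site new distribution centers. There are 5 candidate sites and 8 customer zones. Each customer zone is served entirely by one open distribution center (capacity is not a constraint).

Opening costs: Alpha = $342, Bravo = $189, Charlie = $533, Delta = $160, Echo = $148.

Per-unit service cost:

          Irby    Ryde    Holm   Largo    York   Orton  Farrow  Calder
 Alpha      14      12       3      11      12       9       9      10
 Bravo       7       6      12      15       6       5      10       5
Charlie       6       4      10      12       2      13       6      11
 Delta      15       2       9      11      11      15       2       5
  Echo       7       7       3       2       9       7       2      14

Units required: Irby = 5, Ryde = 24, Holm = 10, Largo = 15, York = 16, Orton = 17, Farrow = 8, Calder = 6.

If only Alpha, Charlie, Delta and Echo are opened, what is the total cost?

Each customer zone is assigned to its cheapest site among the open ones.
{Alpha, Charlie, Delta, Echo}: Irby→Charlie 6·5=30, Ryde→Delta 2·24=48, Holm→Alpha 3·10=30, Largo→Echo 2·15=30, York→Charlie 2·16=32, Orton→Echo 7·17=119, Farrow→Delta 2·8=16, Calder→Delta 5·6=30. Service 335; fixed 1183; total 1518.

Total cost: 1518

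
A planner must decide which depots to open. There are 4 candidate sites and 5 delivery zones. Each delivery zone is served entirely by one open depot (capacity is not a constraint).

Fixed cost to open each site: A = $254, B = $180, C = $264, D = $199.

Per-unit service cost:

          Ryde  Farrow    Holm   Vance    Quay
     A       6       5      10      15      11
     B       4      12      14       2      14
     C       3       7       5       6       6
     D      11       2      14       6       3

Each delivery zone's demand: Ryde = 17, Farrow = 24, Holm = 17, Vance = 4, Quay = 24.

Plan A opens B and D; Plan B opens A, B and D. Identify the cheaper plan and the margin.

Plan A: {B, D}: Ryde→B 4·17=68, Farrow→D 2·24=48, Holm→B 14·17=238, Vance→B 2·4=8, Quay→D 3·24=72. Service 434; fixed 379; total 813.
Plan B: {A, B, D}: Ryde→B 4·17=68, Farrow→D 2·24=48, Holm→A 10·17=170, Vance→B 2·4=8, Quay→D 3·24=72. Service 366; fixed 633; total 999.
Difference: |813 − 999| = 186.

Plan A is cheaper by 186.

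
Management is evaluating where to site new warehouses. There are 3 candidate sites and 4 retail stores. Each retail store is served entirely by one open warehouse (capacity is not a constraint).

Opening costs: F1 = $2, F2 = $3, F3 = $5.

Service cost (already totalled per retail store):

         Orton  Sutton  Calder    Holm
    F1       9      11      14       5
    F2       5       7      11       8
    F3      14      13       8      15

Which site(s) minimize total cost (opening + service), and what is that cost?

Open F1 and F2; minimum total cost 33.

For any fixed open set, each retail store goes to its cheapest open site; total = fixed + service.
{F1, F2}: Orton→F2 5, Sutton→F2 7, Calder→F2 11, Holm→F1 5. Service 28; fixed 5; total 33.
{F2}: service 31 + fixed 3 = 34
{F1, F2, F3}: service 25 + fixed 10 = 35
{F1}: service 39 + fixed 2 = 41
No other subset beats 33.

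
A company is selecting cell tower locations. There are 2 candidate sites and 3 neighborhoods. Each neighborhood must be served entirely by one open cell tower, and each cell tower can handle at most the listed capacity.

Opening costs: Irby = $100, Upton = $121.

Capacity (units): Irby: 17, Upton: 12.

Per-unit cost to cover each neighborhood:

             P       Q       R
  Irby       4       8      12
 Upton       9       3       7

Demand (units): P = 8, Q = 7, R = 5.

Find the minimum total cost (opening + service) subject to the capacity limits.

Minimum total cost: 309

Open {Irby, Upton}: P→Irby 4·8=32, Q→Upton 3·7=21, R→Upton 7·5=35.
Loads: Irby carries 8/17, Upton carries 12/12. Service 88; fixed 221; total 309.
Next best feasible plan costs 334.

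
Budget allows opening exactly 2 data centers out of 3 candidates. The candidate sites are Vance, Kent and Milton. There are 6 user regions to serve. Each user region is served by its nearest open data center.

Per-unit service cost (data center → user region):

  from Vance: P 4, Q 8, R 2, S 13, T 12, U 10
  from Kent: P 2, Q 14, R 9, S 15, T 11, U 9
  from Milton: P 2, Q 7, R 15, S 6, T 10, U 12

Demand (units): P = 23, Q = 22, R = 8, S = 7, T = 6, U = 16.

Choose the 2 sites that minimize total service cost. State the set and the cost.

With exactly 2 open, each user region uses its cheapest among the chosen.
{Vance, Milton}: P→Milton 2·23=46, Q→Milton 7·22=154, R→Vance 2·8=16, S→Milton 6·7=42, T→Milton 10·6=60, U→Vance 10·16=160. Service cost 478.
{Kent, Milton}: service cost 518
{Vance, Kent}: service cost 539
Among all 3 size-2 choices, {Vance, Milton} is lowest.

Choose Vance and Milton; total service cost 478.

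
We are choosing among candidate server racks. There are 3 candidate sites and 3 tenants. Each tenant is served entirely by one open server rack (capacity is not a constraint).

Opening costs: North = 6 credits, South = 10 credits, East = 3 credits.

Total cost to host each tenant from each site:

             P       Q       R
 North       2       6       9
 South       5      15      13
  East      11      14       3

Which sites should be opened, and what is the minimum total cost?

For any fixed open set, each tenant goes to its cheapest open site; total = fixed + service.
{North, East}: P→North 2, Q→North 6, R→East 3. Service 11; fixed 9; total 20.
{North}: service 17 + fixed 6 = 23
{North, South, East}: service 11 + fixed 19 = 30
{East}: P→East 11, Q→East 14, R→East 3. Service 28; fixed 3; total 31.
No other subset beats 20.

Open North and East; minimum total cost 20.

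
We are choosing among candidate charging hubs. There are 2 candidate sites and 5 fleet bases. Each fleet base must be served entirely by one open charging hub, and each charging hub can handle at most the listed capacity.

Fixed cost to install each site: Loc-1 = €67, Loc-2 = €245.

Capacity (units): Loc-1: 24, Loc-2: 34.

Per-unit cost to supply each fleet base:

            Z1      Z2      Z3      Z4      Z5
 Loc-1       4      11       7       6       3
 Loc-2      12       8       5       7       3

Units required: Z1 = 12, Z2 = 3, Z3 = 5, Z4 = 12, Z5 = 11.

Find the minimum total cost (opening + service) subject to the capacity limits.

Open {Loc-1, Loc-2}: Z1→Loc-1 4·12=48, Z2→Loc-2 8·3=24, Z3→Loc-2 5·5=25, Z4→Loc-1 6·12=72, Z5→Loc-2 3·11=33.
Loads: Loc-1 carries 24/24, Loc-2 carries 19/34. Service 202; fixed 312; total 514.
Next best feasible plan costs 526.

Minimum total cost: 514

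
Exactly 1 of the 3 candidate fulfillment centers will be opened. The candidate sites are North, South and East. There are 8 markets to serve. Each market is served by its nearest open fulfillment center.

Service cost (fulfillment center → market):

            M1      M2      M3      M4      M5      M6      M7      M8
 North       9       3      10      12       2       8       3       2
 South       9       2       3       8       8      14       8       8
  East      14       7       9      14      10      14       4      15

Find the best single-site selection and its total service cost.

With exactly 1 open, each market uses its cheapest among the chosen.
{North}: M1→North 9, M2→North 3, M3→North 10, M4→North 12, M5→North 2, M6→North 8, M7→North 3, M8→North 2. Service cost 49.
{South}: service cost 60
{East}: service cost 87
Among all 3 size-1 choices, {North} is lowest.

Choose North only; total service cost 49.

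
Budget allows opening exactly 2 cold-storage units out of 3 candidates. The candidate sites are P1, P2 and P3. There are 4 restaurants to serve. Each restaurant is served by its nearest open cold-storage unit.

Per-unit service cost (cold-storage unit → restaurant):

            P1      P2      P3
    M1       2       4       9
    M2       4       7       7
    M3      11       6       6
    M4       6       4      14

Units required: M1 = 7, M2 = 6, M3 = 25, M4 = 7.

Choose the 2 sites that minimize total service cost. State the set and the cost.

With exactly 2 open, each restaurant uses its cheapest among the chosen.
{P1, P2}: M1→P1 2·7=14, M2→P1 4·6=24, M3→P2 6·25=150, M4→P2 4·7=28. Service cost 216.
{P1, P3}: service cost 230
{P2, P3}: service cost 248
Among all 3 size-2 choices, {P1, P2} is lowest.

Choose P1 and P2; total service cost 216.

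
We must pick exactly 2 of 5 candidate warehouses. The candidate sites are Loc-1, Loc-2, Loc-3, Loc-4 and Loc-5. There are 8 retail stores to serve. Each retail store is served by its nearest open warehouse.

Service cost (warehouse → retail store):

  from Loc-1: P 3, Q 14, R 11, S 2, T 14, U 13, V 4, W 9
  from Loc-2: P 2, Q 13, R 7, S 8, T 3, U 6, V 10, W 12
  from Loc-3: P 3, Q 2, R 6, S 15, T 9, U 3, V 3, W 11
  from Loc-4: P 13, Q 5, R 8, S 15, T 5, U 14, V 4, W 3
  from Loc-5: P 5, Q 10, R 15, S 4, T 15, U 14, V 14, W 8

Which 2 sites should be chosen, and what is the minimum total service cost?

With exactly 2 open, each retail store uses its cheapest among the chosen.
{Loc-1, Loc-3}: P→Loc-1 3, Q→Loc-3 2, R→Loc-3 6, S→Loc-1 2, T→Loc-3 9, U→Loc-3 3, V→Loc-3 3, W→Loc-1 9. Service cost 37.
{Loc-2, Loc-3}: service cost 38
{Loc-2, Loc-4}: service cost 38
Among all 10 size-2 choices, {Loc-1, Loc-3} is lowest.

Choose Loc-1 and Loc-3; total service cost 37.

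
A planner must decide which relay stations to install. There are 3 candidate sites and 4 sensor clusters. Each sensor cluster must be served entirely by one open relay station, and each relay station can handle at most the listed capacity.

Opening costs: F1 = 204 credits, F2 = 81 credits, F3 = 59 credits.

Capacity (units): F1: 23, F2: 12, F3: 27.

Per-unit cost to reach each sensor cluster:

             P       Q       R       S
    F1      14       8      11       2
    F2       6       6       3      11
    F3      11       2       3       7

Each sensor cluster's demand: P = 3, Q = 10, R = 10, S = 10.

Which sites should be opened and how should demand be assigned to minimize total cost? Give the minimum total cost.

Open {F2, F3}: P→F3 11·3=33, Q→F3 2·10=20, R→F2 3·10=30, S→F3 7·10=70.
Loads: F2 carries 10/12, F3 carries 23/27. Service 153; fixed 140; total 293.
Next best feasible plan costs 333.

Minimum total cost: 293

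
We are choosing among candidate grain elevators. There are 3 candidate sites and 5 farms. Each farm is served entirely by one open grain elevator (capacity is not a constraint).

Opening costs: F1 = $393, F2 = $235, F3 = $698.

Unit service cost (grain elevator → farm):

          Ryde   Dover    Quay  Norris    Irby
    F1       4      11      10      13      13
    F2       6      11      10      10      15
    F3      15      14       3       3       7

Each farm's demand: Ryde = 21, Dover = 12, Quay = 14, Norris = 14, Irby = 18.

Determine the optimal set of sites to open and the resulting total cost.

Open F2 only; minimum total cost 1043.

For any fixed open set, each farm goes to its cheapest open site; total = fixed + service.
{F2}: Ryde→F2 6·21=126, Dover→F2 11·12=132, Quay→F2 10·14=140, Norris→F2 10·14=140, Irby→F2 15·18=270. Service 808; fixed 235; total 1043.
{F1}: Ryde→F1 4·21=84, Dover→F1 11·12=132, Quay→F1 10·14=140, Norris→F1 13·14=182, Irby→F1 13·18=234. Service 772; fixed 393; total 1165.
{F1, F2}: service 730 + fixed 628 = 1358
{F1, F2, F3}: Ryde→F1 4·21=84, Dover→F1 11·12=132, Quay→F3 3·14=42, Norris→F3 3·14=42, Irby→F3 7·18=126. Service 426; fixed 1326; total 1752.
(All 7 nonempty subsets were checked; F2 only is lowest.)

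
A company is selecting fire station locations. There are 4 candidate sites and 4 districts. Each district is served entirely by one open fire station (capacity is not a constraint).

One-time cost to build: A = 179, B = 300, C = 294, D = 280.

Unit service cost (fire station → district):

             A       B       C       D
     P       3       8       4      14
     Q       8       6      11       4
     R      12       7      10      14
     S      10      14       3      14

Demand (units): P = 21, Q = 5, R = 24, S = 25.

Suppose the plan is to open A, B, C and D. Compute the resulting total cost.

Total cost: 1379

Each district is assigned to its cheapest site among the open ones.
{A, B, C, D}: P→A 3·21=63, Q→D 4·5=20, R→B 7·24=168, S→C 3·25=75. Service 326; fixed 1053; total 1379.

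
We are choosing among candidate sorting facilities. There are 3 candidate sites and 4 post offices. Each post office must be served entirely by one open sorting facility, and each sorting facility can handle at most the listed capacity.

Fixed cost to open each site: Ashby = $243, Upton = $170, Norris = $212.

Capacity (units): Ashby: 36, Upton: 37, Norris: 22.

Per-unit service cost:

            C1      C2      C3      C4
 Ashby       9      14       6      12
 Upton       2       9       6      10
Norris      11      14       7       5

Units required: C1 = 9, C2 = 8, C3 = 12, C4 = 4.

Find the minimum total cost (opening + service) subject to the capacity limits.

Minimum total cost: 372

Open {Upton}: C1→Upton 2·9=18, C2→Upton 9·8=72, C3→Upton 6·12=72, C4→Upton 10·4=40.
Loads: Upton carries 33/37. Service 202; fixed 170; total 372.
Next best feasible plan costs 556.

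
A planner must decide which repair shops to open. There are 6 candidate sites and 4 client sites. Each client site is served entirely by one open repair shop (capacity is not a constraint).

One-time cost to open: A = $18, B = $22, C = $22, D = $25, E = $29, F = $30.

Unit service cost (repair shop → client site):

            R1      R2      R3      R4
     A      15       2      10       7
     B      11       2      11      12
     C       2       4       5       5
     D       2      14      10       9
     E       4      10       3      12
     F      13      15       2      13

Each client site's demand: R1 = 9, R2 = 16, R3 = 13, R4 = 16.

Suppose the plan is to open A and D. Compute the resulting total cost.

Total cost: 335

Each client site is assigned to its cheapest site among the open ones.
{A, D}: R1→D 2·9=18, R2→A 2·16=32, R3→A 10·13=130, R4→A 7·16=112. Service 292; fixed 43; total 335.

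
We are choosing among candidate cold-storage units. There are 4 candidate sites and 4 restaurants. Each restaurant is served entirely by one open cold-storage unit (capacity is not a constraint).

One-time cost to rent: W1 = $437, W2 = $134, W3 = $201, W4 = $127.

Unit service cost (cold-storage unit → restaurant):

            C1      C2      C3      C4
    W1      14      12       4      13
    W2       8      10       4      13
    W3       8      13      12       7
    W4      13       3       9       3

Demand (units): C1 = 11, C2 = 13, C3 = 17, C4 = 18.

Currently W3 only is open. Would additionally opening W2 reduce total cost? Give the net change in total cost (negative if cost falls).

Yes — net change −41 (cost falls by 41).

Current service cost with {W3}: 587.
Adding W2: each restaurant re-picks its cheapest; new service cost 412, saving 175.
Extra fixed cost: 134. Net change = 134 − 175 = -41.
(Totals: 788 → 747.)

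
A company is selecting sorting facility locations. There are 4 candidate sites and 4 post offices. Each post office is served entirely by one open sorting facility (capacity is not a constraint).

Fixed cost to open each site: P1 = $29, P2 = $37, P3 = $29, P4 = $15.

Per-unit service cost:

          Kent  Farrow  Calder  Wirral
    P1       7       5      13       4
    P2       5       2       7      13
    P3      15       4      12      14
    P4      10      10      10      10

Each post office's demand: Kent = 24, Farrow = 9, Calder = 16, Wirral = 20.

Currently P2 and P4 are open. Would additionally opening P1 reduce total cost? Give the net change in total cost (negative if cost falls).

Yes — net change −91 (cost falls by 91).

Current service cost with {P2, P4}: 450.
Adding P1: each post office re-picks its cheapest; new service cost 330, saving 120.
Extra fixed cost: 29. Net change = 29 − 120 = -91.
(Totals: 502 → 411.)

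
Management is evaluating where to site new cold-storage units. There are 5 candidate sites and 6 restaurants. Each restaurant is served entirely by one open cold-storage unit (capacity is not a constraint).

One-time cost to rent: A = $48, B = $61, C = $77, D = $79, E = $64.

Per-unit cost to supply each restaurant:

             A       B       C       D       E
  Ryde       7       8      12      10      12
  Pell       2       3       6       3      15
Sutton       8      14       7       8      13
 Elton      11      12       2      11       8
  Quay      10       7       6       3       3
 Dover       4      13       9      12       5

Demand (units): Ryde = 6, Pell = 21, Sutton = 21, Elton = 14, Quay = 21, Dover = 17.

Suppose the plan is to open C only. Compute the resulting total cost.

Each restaurant is assigned to its cheapest site among the open ones.
{C}: Ryde→C 12·6=72, Pell→C 6·21=126, Sutton→C 7·21=147, Elton→C 2·14=28, Quay→C 6·21=126, Dover→C 9·17=153. Service 652; fixed 77; total 729.

Total cost: 729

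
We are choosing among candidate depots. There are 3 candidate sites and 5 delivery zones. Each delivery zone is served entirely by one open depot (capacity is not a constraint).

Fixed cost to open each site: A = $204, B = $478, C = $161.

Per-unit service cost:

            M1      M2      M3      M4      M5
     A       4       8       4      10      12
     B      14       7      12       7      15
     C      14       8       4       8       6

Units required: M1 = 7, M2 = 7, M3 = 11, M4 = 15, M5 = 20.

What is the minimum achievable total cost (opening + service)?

Minimum total cost: 599

For any fixed open set, each delivery zone goes to its cheapest open site; total = fixed + service.
{C}: M1→C 14·7=98, M2→C 8·7=56, M3→C 4·11=44, M4→C 8·15=120, M5→C 6·20=120. Service 438; fixed 161; total 599.
{A}: service 518 + fixed 204 = 722
{A, C}: M1→A 4·7=28, M2→A 8·7=56, M3→A 4·11=44, M4→C 8·15=120, M5→C 6·20=120. Service 368; fixed 365; total 733.
{A, B, C}: service 346 + fixed 843 = 1189
No other subset beats 599.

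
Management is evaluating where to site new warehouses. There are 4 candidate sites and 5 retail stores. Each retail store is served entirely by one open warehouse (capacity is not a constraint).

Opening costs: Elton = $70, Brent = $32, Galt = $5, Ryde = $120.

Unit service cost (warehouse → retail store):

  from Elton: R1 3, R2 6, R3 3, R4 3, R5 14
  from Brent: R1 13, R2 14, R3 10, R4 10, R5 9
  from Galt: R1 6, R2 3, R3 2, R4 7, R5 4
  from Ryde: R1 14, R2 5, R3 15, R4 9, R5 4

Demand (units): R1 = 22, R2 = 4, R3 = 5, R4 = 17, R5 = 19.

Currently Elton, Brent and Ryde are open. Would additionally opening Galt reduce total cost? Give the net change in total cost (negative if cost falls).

Yes — net change −8 (cost falls by 8).

Current service cost with {Elton, Brent, Ryde}: 228.
Adding Galt: each retail store re-picks its cheapest; new service cost 215, saving 13.
Extra fixed cost: 5. Net change = 5 − 13 = -8.
(Totals: 450 → 442.)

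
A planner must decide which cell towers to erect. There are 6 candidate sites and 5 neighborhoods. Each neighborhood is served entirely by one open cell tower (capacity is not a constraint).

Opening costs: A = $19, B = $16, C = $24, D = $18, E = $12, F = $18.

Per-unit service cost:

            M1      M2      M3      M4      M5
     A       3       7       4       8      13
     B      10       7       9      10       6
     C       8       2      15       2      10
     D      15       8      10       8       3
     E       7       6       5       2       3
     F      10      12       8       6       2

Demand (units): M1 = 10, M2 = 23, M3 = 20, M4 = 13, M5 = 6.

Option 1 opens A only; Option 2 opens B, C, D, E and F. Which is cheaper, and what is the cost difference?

Option 2 is cheaper by 130.

Option 1: {A}: M1→A 3·10=30, M2→A 7·23=161, M3→A 4·20=80, M4→A 8·13=104, M5→A 13·6=78. Service 453; fixed 19; total 472.
Option 2: {B, C, D, E, F}: M1→E 7·10=70, M2→C 2·23=46, M3→E 5·20=100, M4→C 2·13=26, M5→F 2·6=12. Service 254; fixed 88; total 342.
Difference: |472 − 342| = 130.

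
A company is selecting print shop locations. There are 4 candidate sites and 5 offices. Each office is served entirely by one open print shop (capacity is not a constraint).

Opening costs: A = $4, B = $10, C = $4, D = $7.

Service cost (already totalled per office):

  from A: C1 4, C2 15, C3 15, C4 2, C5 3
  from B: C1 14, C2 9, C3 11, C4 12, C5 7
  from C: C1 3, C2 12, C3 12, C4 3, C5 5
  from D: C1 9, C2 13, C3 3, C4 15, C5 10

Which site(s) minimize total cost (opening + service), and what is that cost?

Open A and D; minimum total cost 36.

For any fixed open set, each office goes to its cheapest open site; total = fixed + service.
{A, D}: C1→A 4, C2→D 13, C3→D 3, C4→A 2, C5→A 3. Service 25; fixed 11; total 36.
{C, D}: service 26 + fixed 11 = 37
{A, C, D}: service 23 + fixed 15 = 38
{A, B, C, D}: C1→C 3, C2→B 9, C3→D 3, C4→A 2, C5→A 3. Service 20; fixed 25; total 45.
No other subset beats 36.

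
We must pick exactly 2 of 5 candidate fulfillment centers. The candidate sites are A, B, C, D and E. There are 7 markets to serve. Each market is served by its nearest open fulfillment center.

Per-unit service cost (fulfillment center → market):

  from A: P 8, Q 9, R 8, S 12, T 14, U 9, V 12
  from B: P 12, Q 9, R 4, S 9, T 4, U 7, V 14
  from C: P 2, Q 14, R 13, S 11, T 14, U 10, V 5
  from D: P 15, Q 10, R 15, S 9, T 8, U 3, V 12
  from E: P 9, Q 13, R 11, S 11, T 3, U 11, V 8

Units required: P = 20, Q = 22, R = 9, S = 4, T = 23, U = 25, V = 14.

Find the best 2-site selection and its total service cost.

With exactly 2 open, each market uses its cheapest among the chosen.
{B, C}: P→C 2·20=40, Q→B 9·22=198, R→B 4·9=36, S→B 9·4=36, T→B 4·23=92, U→B 7·25=175, V→C 5·14=70. Service cost 647.
{C, D}: service cost 742
{D, E}: service cost 791
Among all 10 size-2 choices, {B, C} is lowest.

Choose B and C; total service cost 647.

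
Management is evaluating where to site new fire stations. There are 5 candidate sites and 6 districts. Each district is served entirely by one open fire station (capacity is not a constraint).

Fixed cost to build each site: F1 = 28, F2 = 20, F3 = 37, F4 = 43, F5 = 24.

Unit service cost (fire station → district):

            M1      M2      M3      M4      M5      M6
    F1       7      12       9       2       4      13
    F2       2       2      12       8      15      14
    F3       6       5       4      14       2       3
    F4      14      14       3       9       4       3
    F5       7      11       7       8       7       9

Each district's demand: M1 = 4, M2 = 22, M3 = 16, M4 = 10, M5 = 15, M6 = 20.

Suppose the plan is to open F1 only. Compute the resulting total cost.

Each district is assigned to its cheapest site among the open ones.
{F1}: M1→F1 7·4=28, M2→F1 12·22=264, M3→F1 9·16=144, M4→F1 2·10=20, M5→F1 4·15=60, M6→F1 13·20=260. Service 776; fixed 28; total 804.

Total cost: 804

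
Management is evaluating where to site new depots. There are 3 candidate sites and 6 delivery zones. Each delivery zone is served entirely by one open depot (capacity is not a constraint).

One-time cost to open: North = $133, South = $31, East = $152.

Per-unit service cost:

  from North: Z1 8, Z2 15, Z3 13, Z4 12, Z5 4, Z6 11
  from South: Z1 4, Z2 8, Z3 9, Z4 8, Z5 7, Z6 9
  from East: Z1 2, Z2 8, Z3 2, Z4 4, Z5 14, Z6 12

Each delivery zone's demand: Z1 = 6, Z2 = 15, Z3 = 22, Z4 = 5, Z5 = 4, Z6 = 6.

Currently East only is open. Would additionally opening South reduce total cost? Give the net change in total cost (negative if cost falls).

Yes — net change −15 (cost falls by 15).

Current service cost with {East}: 324.
Adding South: each delivery zone re-picks its cheapest; new service cost 278, saving 46.
Extra fixed cost: 31. Net change = 31 − 46 = -15.
(Totals: 476 → 461.)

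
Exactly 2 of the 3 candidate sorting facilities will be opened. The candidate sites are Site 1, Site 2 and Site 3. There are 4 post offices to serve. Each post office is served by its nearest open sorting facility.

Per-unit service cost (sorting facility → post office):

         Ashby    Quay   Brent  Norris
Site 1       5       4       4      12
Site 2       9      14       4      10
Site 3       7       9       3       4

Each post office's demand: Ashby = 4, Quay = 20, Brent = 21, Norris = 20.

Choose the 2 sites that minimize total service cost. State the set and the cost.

Choose Site 1 and Site 3; total service cost 243.

With exactly 2 open, each post office uses its cheapest among the chosen.
{Site 1, Site 3}: Ashby→Site 1 5·4=20, Quay→Site 1 4·20=80, Brent→Site 3 3·21=63, Norris→Site 3 4·20=80. Service cost 243.
{Site 2, Site 3}: service cost 351
{Site 1, Site 2}: service cost 384
Among all 3 size-2 choices, {Site 1, Site 3} is lowest.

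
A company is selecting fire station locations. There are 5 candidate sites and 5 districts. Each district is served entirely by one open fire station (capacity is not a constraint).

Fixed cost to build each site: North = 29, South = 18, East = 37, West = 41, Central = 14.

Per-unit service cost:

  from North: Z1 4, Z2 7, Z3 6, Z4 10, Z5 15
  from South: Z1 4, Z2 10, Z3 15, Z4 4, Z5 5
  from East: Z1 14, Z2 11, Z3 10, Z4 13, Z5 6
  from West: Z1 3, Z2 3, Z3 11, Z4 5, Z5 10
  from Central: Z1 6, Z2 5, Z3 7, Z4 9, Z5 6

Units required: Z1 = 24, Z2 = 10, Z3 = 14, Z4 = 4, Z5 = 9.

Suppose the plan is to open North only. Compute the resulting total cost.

Each district is assigned to its cheapest site among the open ones.
{North}: Z1→North 4·24=96, Z2→North 7·10=70, Z3→North 6·14=84, Z4→North 10·4=40, Z5→North 15·9=135. Service 425; fixed 29; total 454.

Total cost: 454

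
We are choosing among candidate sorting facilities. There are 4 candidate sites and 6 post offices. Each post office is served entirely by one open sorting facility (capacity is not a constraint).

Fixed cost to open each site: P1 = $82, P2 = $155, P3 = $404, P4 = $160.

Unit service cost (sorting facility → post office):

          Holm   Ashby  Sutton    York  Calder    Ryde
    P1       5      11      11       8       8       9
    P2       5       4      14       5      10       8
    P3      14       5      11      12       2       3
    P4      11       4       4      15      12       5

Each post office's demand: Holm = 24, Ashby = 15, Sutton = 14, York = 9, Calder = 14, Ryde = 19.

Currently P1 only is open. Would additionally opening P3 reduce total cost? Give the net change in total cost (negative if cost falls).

No — net change +116 (cost rises by 116).

Current service cost with {P1}: 794.
Adding P3: each post office re-picks its cheapest; new service cost 506, saving 288.
Extra fixed cost: 404. Net change = 404 − 288 = 116.
(Totals: 876 → 992.)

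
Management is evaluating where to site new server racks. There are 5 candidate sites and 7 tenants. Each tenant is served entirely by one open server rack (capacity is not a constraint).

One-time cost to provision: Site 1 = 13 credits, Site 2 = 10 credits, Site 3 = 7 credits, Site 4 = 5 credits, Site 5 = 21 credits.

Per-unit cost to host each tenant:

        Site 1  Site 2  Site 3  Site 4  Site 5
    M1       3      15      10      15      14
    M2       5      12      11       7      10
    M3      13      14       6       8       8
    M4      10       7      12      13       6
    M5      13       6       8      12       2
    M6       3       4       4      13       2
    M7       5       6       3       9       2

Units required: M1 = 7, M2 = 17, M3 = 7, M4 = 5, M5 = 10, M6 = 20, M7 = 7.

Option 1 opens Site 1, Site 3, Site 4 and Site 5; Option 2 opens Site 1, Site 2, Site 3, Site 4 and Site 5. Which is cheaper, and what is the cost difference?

Option 1: {Site 1, Site 3, Site 4, Site 5}: M1→Site 1 3·7=21, M2→Site 1 5·17=85, M3→Site 3 6·7=42, M4→Site 5 6·5=30, M5→Site 5 2·10=20, M6→Site 5 2·20=40, M7→Site 5 2·7=14. Service 252; fixed 46; total 298.
Option 2: {Site 1, Site 2, Site 3, Site 4, Site 5}: M1→Site 1 3·7=21, M2→Site 1 5·17=85, M3→Site 3 6·7=42, M4→Site 5 6·5=30, M5→Site 5 2·10=20, M6→Site 5 2·20=40, M7→Site 5 2·7=14. Service 252; fixed 56; total 308.
Difference: |298 − 308| = 10.

Option 1 is cheaper by 10.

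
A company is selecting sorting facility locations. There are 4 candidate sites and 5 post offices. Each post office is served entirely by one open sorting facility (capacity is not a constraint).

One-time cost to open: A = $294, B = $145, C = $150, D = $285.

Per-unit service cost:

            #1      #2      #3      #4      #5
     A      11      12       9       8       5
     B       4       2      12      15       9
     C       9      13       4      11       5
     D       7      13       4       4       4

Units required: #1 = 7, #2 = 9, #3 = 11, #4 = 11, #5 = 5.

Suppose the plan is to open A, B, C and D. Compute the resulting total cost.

Total cost: 1028

Each post office is assigned to its cheapest site among the open ones.
{A, B, C, D}: #1→B 4·7=28, #2→B 2·9=18, #3→C 4·11=44, #4→D 4·11=44, #5→D 4·5=20. Service 154; fixed 874; total 1028.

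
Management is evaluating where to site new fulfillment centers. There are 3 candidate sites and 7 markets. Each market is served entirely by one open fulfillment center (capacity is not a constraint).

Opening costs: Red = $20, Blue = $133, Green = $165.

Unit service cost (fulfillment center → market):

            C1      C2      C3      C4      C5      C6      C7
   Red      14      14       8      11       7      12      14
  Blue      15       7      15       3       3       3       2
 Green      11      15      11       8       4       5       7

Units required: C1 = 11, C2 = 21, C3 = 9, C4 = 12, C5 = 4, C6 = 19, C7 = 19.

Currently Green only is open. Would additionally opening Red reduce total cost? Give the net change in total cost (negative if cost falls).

Yes — net change −28 (cost falls by 28).

Current service cost with {Green}: 875.
Adding Red: each market re-picks its cheapest; new service cost 827, saving 48.
Extra fixed cost: 20. Net change = 20 − 48 = -28.
(Totals: 1040 → 1012.)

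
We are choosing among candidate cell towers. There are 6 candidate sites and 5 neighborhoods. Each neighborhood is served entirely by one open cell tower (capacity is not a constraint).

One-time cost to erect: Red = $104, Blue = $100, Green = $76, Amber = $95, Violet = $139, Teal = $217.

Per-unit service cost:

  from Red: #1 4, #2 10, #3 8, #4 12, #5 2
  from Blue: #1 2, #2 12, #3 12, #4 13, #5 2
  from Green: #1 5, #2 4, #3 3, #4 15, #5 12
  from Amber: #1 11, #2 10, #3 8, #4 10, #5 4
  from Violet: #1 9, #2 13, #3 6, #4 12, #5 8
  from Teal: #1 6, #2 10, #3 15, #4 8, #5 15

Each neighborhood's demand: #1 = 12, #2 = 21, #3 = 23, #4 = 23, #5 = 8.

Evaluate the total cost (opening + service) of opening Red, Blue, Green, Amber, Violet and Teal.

Total cost: 1108

Each neighborhood is assigned to its cheapest site among the open ones.
{Red, Blue, Green, Amber, Violet, Teal}: #1→Blue 2·12=24, #2→Green 4·21=84, #3→Green 3·23=69, #4→Teal 8·23=184, #5→Red 2·8=16. Service 377; fixed 731; total 1108.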